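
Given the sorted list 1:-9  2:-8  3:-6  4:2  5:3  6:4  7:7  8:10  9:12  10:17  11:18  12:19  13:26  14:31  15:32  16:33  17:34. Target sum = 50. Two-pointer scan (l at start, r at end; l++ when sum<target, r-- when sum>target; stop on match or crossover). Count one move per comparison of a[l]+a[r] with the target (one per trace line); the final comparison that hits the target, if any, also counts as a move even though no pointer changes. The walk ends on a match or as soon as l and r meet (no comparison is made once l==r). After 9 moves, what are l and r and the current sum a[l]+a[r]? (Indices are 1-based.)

l=10, r=17, sum=51

[1,17] -9+34=25 <50 → l++
[2,17] -8+34=26 <50 → l++
[3,17] -6+34=28 <50 → l++
[4,17] 2+34=36 <50 → l++
[5,17] 3+34=37 <50 → l++
[6,17] 4+34=38 <50 → l++
[7,17] 7+34=41 <50 → l++
[8,17] 10+34=44 <50 → l++
[9,17] 12+34=46 <50 → l++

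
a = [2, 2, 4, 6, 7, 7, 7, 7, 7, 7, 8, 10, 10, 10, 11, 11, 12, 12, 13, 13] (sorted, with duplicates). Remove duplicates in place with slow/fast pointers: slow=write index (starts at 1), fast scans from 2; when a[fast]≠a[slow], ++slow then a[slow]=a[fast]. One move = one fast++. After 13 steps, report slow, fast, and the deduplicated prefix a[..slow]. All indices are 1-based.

(s=1,f=2) a[fast]=2=a[slow] dup → fast++
(s=1,f=3) a[fast]=4≠a[slow]=2 write a[2]=4 → slow++,fast++
(s=2,f=4) a[fast]=6≠a[slow]=4 write a[3]=6 → slow++,fast++
(s=3,f=5) a[fast]=7≠a[slow]=6 write a[4]=7 → slow++,fast++
(s=4,f=6) a[fast]=7=a[slow] dup → fast++
(s=4,f=7) a[fast]=7=a[slow] dup → fast++
(s=4,f=8) a[fast]=7=a[slow] dup → fast++
(s=4,f=9) a[fast]=7=a[slow] dup → fast++
(s=4,f=10) a[fast]=7=a[slow] dup → fast++
(s=4,f=11) a[fast]=8≠a[slow]=7 write a[5]=8 → slow++,fast++
(s=5,f=12) a[fast]=10≠a[slow]=8 write a[6]=10 → slow++,fast++
(s=6,f=13) a[fast]=10=a[slow] dup → fast++
(s=6,f=14) a[fast]=10=a[slow] dup → fast++

slow=6, fast=15, prefix=[2, 4, 6, 7, 8, 10]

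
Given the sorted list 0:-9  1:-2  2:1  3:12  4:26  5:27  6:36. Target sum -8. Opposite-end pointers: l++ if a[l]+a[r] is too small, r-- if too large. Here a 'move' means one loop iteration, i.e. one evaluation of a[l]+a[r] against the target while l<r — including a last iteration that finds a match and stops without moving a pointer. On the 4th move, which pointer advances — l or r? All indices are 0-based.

r

l=0 r=6: -9+36=27 >-8, r--
l=0 r=5: -9+27=18 >-8, r--
l=0 r=4: -9+26=17 >-8, r--
l=0 r=3: -9+12=3 >-8, r--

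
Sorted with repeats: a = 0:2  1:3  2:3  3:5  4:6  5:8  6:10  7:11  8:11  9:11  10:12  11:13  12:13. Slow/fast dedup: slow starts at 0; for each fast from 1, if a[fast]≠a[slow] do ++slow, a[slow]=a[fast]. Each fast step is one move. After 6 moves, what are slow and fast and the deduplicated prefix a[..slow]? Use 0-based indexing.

slow=5, fast=7, prefix=[2, 3, 5, 6, 8, 10]

slow=0 fast=1: a[fast]=3≠a[slow]=2 write a[1]=3, slow++,fast++
slow=1 fast=2: a[fast]=3=a[slow] dup, fast++
slow=1 fast=3: a[fast]=5≠a[slow]=3 write a[2]=5, slow++,fast++
slow=2 fast=4: a[fast]=6≠a[slow]=5 write a[3]=6, slow++,fast++
slow=3 fast=5: a[fast]=8≠a[slow]=6 write a[4]=8, slow++,fast++
slow=4 fast=6: a[fast]=10≠a[slow]=8 write a[5]=10, slow++,fast++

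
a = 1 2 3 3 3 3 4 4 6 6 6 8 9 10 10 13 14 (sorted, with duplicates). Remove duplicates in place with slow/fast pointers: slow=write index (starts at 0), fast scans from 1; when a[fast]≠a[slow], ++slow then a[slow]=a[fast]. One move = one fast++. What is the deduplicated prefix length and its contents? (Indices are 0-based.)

(s=0,f=1) a[fast]=2≠a[slow]=1 write a[1]=2 → slow++,fast++
(s=1,f=2) a[fast]=3≠a[slow]=2 write a[2]=3 → slow++,fast++
(s=2,f=3) a[fast]=3=a[slow] dup → fast++
(s=2,f=4) a[fast]=3=a[slow] dup → fast++
(s=2,f=5) a[fast]=3=a[slow] dup → fast++
(s=2,f=6) a[fast]=4≠a[slow]=3 write a[3]=4 → slow++,fast++
(s=3,f=7) a[fast]=4=a[slow] dup → fast++
(s=3,f=8) a[fast]=6≠a[slow]=4 write a[4]=6 → slow++,fast++
(s=4,f=9) a[fast]=6=a[slow] dup → fast++
(s=4,f=10) a[fast]=6=a[slow] dup → fast++
(s=4,f=11) a[fast]=8≠a[slow]=6 write a[5]=8 → slow++,fast++
(s=5,f=12) a[fast]=9≠a[slow]=8 write a[6]=9 → slow++,fast++
(s=6,f=13) a[fast]=10≠a[slow]=9 write a[7]=10 → slow++,fast++
(s=7,f=14) a[fast]=10=a[slow] dup → fast++
(s=7,f=15) a[fast]=13≠a[slow]=10 write a[8]=13 → slow++,fast++
(s=8,f=16) a[fast]=14≠a[slow]=13 write a[9]=14 → slow++,fast++

length 10; prefix = [1, 2, 3, 4, 6, 8, 9, 10, 13, 14]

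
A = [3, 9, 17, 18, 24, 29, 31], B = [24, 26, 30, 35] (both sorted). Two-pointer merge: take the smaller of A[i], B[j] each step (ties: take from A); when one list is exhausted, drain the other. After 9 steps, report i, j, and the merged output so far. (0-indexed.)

i=0 j=0: A[i]=3<=B[j]=24 take 3, i++
i=1 j=0: A[i]=9<=B[j]=24 take 9, i++
i=2 j=0: A[i]=17<=B[j]=24 take 17, i++
i=3 j=0: A[i]=18<=B[j]=24 take 18, i++
i=4 j=0: A[i]=24<=B[j]=24 take 24, i++
i=5 j=0: A[i]=29>B[j]=24 take 24, j++
i=5 j=1: A[i]=29>B[j]=26 take 26, j++
i=5 j=2: A[i]=29<=B[j]=30 take 29, i++
i=6 j=2: A[i]=31>B[j]=30 take 30, j++

i=6, j=3, merged so far=[3, 9, 17, 18, 24, 24, 26, 29, 30]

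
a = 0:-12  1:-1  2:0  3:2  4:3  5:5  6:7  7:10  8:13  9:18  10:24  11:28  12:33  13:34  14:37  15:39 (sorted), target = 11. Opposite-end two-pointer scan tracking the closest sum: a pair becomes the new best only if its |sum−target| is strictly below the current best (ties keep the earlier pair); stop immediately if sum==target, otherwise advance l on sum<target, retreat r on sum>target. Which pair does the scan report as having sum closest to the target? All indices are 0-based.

pair (-12, 24) with sum 12 (|Δ|=1)

l=0 r=15: -12+39=27 d=16 *, r--
l=0 r=14: -12+37=25 d=14 *, r--
l=0 r=13: -12+34=22 d=11 *, r--
l=0 r=12: -12+33=21 d=10 *, r--
l=0 r=11: -12+28=16 d=5 *, r--
l=0 r=10: -12+24=12 d=1 *, r--
l=0 r=9: -12+18=6 d=5, l++
l=1 r=9: -1+18=17 d=6, r--
l=1 r=8: -1+13=12 d=1, r--
l=1 r=7: -1+10=9 d=2, l++
l=2 r=7: 0+10=10 d=1, l++
l=3 r=7: 2+10=12 d=1, r--
l=3 r=6: 2+7=9 d=2, l++
l=4 r=6: 3+7=10 d=1, l++
l=5 r=6: 5+7=12 d=1, r--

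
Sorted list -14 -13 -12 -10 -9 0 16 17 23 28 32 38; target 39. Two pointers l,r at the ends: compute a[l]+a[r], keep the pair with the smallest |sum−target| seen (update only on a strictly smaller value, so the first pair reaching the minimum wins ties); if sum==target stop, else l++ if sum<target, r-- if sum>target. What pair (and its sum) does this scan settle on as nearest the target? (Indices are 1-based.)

l=1 r=12: -14+38=24 d=15 *, l++
l=2 r=12: -13+38=25 d=14 *, l++
l=3 r=12: -12+38=26 d=13 *, l++
l=4 r=12: -10+38=28 d=11 *, l++
l=5 r=12: -9+38=29 d=10 *, l++
l=6 r=12: 0+38=38 d=1 *, l++
l=7 r=12: 16+38=54 d=15, r--
l=7 r=11: 16+32=48 d=9, r--
l=7 r=10: 16+28=44 d=5, r--
l=7 r=9: 16+23=39 d=0 *, stop

pair (16, 23) with sum 39 (|Δ|=0)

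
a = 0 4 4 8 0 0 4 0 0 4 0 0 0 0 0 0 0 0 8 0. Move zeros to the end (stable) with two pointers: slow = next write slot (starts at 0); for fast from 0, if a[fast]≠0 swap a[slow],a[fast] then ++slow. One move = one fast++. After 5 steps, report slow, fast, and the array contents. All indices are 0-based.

slow=3, fast=5, a=[4, 4, 8, 0, 0, 0, 4, 0, 0, 4, 0, 0, 0, 0, 0, 0, 0, 0, 8, 0]

(s=0,f=0) a[fast]=0 → fast++
(s=0,f=1) a[fast]=4≠0 swap→a[0]=4 → slow++,fast++
(s=1,f=2) a[fast]=4≠0 swap→a[1]=4 → slow++,fast++
(s=2,f=3) a[fast]=8≠0 swap→a[2]=8 → slow++,fast++
(s=3,f=4) a[fast]=0 → fast++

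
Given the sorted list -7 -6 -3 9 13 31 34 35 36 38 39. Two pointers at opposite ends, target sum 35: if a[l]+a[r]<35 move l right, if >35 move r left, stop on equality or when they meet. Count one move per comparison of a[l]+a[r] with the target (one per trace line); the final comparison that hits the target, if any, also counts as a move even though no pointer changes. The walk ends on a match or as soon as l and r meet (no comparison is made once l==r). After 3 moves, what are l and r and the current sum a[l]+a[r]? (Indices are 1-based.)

l=1 r=11: -7+39=32 <35, l++
l=2 r=11: -6+39=33 <35, l++
l=3 r=11: -3+39=36 >35, r--

l=3, r=10, sum=35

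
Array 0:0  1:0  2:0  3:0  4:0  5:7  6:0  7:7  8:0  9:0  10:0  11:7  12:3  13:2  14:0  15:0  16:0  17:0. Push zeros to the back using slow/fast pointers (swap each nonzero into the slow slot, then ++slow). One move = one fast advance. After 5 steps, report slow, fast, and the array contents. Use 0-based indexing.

slow=0 fast=0: a[fast]=0, fast++
slow=0 fast=1: a[fast]=0, fast++
slow=0 fast=2: a[fast]=0, fast++
slow=0 fast=3: a[fast]=0, fast++
slow=0 fast=4: a[fast]=0, fast++

slow=0, fast=5, a=[0, 0, 0, 0, 0, 7, 0, 7, 0, 0, 0, 7, 3, 2, 0, 0, 0, 0]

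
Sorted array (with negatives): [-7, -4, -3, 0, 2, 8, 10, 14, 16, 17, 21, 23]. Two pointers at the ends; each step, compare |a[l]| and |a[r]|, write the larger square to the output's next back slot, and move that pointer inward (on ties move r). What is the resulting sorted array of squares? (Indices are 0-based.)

[0,11] |-7|<=|23| out[11]=529 → r--
[0,10] |-7|<=|21| out[10]=441 → r--
[0,9] |-7|<=|17| out[9]=289 → r--
[0,8] |-7|<=|16| out[8]=256 → r--
[0,7] |-7|<=|14| out[7]=196 → r--
[0,6] |-7|<=|10| out[6]=100 → r--
[0,5] |-7|<=|8| out[5]=64 → r--
[0,4] |-7|>|2| out[4]=49 → l++
[1,4] |-4|>|2| out[3]=16 → l++
[2,4] |-3|>|2| out[2]=9 → l++
[3,4] |0|<=|2| out[1]=4 → r--
[3,3] |0|<=|0| out[0]=0 → r--

[0, 4, 9, 16, 49, 64, 100, 196, 256, 289, 441, 529]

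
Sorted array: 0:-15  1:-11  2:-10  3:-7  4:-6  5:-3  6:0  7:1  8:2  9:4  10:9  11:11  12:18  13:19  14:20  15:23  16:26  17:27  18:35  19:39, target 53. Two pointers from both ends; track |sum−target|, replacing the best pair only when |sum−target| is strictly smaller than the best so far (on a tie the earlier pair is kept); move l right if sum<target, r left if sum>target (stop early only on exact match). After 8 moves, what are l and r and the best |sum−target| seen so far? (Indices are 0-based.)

[0,19] -15+39=24 d=29 * → l++
[1,19] -11+39=28 d=25 * → l++
[2,19] -10+39=29 d=24 * → l++
[3,19] -7+39=32 d=21 * → l++
[4,19] -6+39=33 d=20 * → l++
[5,19] -3+39=36 d=17 * → l++
[6,19] 0+39=39 d=14 * → l++
[7,19] 1+39=40 d=13 * → l++

l=8, r=19, best |Δ|=13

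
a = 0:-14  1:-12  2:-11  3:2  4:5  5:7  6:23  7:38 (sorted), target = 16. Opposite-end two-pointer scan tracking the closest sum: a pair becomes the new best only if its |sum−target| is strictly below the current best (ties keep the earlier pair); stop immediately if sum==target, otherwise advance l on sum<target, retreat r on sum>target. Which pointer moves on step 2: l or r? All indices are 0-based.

l

[0,7] -14+38=24 d=8 * → r--
[0,6] -14+23=9 d=7 * → l++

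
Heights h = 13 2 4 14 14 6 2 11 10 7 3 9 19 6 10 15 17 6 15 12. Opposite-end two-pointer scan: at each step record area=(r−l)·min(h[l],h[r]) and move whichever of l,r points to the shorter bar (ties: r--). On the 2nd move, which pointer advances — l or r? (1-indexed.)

l=1 r=20: min(13,12)*19=228 best=228 *, r--
l=1 r=19: min(13,15)*18=234 best=234 *, l++

l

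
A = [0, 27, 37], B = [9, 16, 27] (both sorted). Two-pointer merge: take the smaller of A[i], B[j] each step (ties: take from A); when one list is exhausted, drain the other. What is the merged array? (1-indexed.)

[i=1,j=1] A[i]=0<=B[j]=9 take 0 → i++
[i=2,j=1] A[i]=27>B[j]=9 take 9 → j++
[i=2,j=2] A[i]=27>B[j]=16 take 16 → j++
[i=2,j=3] A[i]=27<=B[j]=27 take 27 → i++
[i=3,j=3] A[i]=37>B[j]=27 take 27 → j++
[i=3,j=4] B done, take A[i]=37 → i++

[0, 9, 16, 27, 27, 37]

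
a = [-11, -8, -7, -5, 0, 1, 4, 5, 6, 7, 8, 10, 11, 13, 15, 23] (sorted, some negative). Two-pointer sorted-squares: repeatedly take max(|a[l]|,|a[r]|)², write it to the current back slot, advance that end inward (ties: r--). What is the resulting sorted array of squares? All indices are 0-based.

[0, 1, 16, 25, 25, 36, 49, 49, 64, 64, 100, 121, 121, 169, 225, 529]

l=0 r=15: |-11|<=|23| out[15]=529, r--
l=0 r=14: |-11|<=|15| out[14]=225, r--
l=0 r=13: |-11|<=|13| out[13]=169, r--
l=0 r=12: |-11|<=|11| out[12]=121, r--
l=0 r=11: |-11|>|10| out[11]=121, l++
l=1 r=11: |-8|<=|10| out[10]=100, r--
l=1 r=10: |-8|<=|8| out[9]=64, r--
l=1 r=9: |-8|>|7| out[8]=64, l++
l=2 r=9: |-7|<=|7| out[7]=49, r--
l=2 r=8: |-7|>|6| out[6]=49, l++
l=3 r=8: |-5|<=|6| out[5]=36, r--
l=3 r=7: |-5|<=|5| out[4]=25, r--
l=3 r=6: |-5|>|4| out[3]=25, l++
l=4 r=6: |0|<=|4| out[2]=16, r--
l=4 r=5: |0|<=|1| out[1]=1, r--
l=4 r=4: |0|<=|0| out[0]=0, r--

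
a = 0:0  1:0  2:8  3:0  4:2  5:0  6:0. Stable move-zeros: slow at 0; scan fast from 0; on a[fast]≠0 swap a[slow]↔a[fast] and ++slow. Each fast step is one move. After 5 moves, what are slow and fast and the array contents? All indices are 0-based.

slow=0 fast=0: a[fast]=0, fast++
slow=0 fast=1: a[fast]=0, fast++
slow=0 fast=2: a[fast]=8≠0 swap→a[0]=8, slow++,fast++
slow=1 fast=3: a[fast]=0, fast++
slow=1 fast=4: a[fast]=2≠0 swap→a[1]=2, slow++,fast++

slow=2, fast=5, a=[8, 2, 0, 0, 0, 0, 0]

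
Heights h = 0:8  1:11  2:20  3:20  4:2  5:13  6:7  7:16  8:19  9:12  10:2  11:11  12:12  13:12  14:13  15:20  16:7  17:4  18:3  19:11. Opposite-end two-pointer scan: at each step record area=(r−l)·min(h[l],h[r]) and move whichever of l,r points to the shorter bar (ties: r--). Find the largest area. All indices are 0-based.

max area = 260

[0,19] min(8,11)*19=152 best=152 * → l++
[1,19] min(11,11)*18=198 best=198 * → r--
[1,18] min(11,3)*17=51 best=198 → r--
[1,17] min(11,4)*16=64 best=198 → r--
[1,16] min(11,7)*15=105 best=198 → r--
[1,15] min(11,20)*14=154 best=198 → l++
[2,15] min(20,20)*13=260 best=260 * → r--
[2,14] min(20,13)*12=156 best=260 → r--
[2,13] min(20,12)*11=132 best=260 → r--
[2,12] min(20,12)*10=120 best=260 → r--
[2,11] min(20,11)*9=99 best=260 → r--
[2,10] min(20,2)*8=16 best=260 → r--
[2,9] min(20,12)*7=84 best=260 → r--
[2,8] min(20,19)*6=114 best=260 → r--
[2,7] min(20,16)*5=80 best=260 → r--
[2,6] min(20,7)*4=28 best=260 → r--
[2,5] min(20,13)*3=39 best=260 → r--
[2,4] min(20,2)*2=4 best=260 → r--
[2,3] min(20,20)*1=20 best=260 → r--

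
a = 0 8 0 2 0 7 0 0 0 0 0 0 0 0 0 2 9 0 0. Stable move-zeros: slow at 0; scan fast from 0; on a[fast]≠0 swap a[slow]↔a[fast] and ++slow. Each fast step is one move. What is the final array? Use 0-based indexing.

[8, 2, 7, 2, 9, 0, 0, 0, 0, 0, 0, 0, 0, 0, 0, 0, 0, 0, 0]

slow=0 fast=0: a[fast]=0, fast++
slow=0 fast=1: a[fast]=8≠0 swap→a[0]=8, slow++,fast++
slow=1 fast=2: a[fast]=0, fast++
slow=1 fast=3: a[fast]=2≠0 swap→a[1]=2, slow++,fast++
slow=2 fast=4: a[fast]=0, fast++
slow=2 fast=5: a[fast]=7≠0 swap→a[2]=7, slow++,fast++
slow=3 fast=6: a[fast]=0, fast++
slow=3 fast=7: a[fast]=0, fast++
slow=3 fast=8: a[fast]=0, fast++
slow=3 fast=9: a[fast]=0, fast++
slow=3 fast=10: a[fast]=0, fast++
slow=3 fast=11: a[fast]=0, fast++
slow=3 fast=12: a[fast]=0, fast++
slow=3 fast=13: a[fast]=0, fast++
slow=3 fast=14: a[fast]=0, fast++
slow=3 fast=15: a[fast]=2≠0 swap→a[3]=2, slow++,fast++
slow=4 fast=16: a[fast]=9≠0 swap→a[4]=9, slow++,fast++
slow=5 fast=17: a[fast]=0, fast++
slow=5 fast=18: a[fast]=0, fast++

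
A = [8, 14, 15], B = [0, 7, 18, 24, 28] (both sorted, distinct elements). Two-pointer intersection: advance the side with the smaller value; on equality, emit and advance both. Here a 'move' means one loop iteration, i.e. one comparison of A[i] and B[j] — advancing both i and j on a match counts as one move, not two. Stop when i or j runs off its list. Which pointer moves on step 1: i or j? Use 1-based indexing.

[i=1,j=1] 8>0 → j++

j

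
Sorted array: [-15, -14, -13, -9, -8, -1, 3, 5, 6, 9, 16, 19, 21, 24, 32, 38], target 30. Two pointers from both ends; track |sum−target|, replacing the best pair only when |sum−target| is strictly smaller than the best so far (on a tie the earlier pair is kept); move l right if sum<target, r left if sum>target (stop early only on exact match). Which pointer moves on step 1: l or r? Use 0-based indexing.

[0,15] -15+38=23 d=7 * → l++

l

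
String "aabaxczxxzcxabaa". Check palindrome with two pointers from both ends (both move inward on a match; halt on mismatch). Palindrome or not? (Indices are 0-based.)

palindrome

l=0 r=15: 'a'=='a', l++,r--
l=1 r=14: 'a'=='a', l++,r--
l=2 r=13: 'b'=='b', l++,r--
l=3 r=12: 'a'=='a', l++,r--
l=4 r=11: 'x'=='x', l++,r--
l=5 r=10: 'c'=='c', l++,r--
l=6 r=9: 'z'=='z', l++,r--
l=7 r=8: 'x'=='x', l++,r--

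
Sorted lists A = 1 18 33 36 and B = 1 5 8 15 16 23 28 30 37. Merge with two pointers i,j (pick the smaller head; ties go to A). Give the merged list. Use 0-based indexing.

[i=0,j=0] A[i]=1<=B[j]=1 take 1 → i++
[i=1,j=0] A[i]=18>B[j]=1 take 1 → j++
[i=1,j=1] A[i]=18>B[j]=5 take 5 → j++
[i=1,j=2] A[i]=18>B[j]=8 take 8 → j++
[i=1,j=3] A[i]=18>B[j]=15 take 15 → j++
[i=1,j=4] A[i]=18>B[j]=16 take 16 → j++
[i=1,j=5] A[i]=18<=B[j]=23 take 18 → i++
[i=2,j=5] A[i]=33>B[j]=23 take 23 → j++
[i=2,j=6] A[i]=33>B[j]=28 take 28 → j++
[i=2,j=7] A[i]=33>B[j]=30 take 30 → j++
[i=2,j=8] A[i]=33<=B[j]=37 take 33 → i++
[i=3,j=8] A[i]=36<=B[j]=37 take 36 → i++
[i=4,j=8] A done, take B[j]=37 → j++

[1, 1, 5, 8, 15, 16, 18, 23, 28, 30, 33, 36, 37]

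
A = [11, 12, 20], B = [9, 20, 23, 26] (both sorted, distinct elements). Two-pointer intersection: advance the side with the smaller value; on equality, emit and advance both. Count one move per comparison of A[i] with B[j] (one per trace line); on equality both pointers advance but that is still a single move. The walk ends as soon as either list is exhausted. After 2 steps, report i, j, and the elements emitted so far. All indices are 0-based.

i=0 j=0: 11>9, j++
i=0 j=1: 11<20, i++

i=1, j=1, emitted=[]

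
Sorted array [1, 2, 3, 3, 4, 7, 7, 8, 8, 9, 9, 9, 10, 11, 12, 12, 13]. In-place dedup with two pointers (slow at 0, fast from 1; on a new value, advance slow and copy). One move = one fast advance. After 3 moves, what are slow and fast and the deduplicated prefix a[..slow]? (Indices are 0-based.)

slow=2, fast=4, prefix=[1, 2, 3]

(s=0,f=1) a[fast]=2≠a[slow]=1 write a[1]=2 → slow++,fast++
(s=1,f=2) a[fast]=3≠a[slow]=2 write a[2]=3 → slow++,fast++
(s=2,f=3) a[fast]=3=a[slow] dup → fast++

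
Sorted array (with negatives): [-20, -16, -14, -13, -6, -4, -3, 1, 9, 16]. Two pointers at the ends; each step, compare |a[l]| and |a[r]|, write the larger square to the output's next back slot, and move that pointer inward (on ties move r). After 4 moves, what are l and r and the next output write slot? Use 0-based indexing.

l=0 r=9: |-20|>|16| out[9]=400, l++
l=1 r=9: |-16|<=|16| out[8]=256, r--
l=1 r=8: |-16|>|9| out[7]=256, l++
l=2 r=8: |-14|>|9| out[6]=196, l++

l=3, r=8, next write slot=5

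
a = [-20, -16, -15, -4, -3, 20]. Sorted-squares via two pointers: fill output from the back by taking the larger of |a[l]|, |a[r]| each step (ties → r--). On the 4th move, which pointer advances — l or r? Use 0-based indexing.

l

l=0 r=5: |-20|<=|20| out[5]=400, r--
l=0 r=4: |-20|>|-3| out[4]=400, l++
l=1 r=4: |-16|>|-3| out[3]=256, l++
l=2 r=4: |-15|>|-3| out[2]=225, l++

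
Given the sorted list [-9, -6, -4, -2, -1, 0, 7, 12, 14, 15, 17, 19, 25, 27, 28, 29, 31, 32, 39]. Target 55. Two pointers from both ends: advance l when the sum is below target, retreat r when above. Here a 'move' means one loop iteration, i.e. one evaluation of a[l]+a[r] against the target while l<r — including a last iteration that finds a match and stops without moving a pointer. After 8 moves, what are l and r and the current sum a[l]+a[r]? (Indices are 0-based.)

l=8, r=18, sum=53

[0,18] -9+39=30 <55 → l++
[1,18] -6+39=33 <55 → l++
[2,18] -4+39=35 <55 → l++
[3,18] -2+39=37 <55 → l++
[4,18] -1+39=38 <55 → l++
[5,18] 0+39=39 <55 → l++
[6,18] 7+39=46 <55 → l++
[7,18] 12+39=51 <55 → l++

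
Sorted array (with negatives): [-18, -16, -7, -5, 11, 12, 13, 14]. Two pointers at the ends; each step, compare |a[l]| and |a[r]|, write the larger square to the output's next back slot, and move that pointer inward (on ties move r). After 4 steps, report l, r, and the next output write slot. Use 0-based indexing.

[0,7] |-18|>|14| out[7]=324 → l++
[1,7] |-16|>|14| out[6]=256 → l++
[2,7] |-7|<=|14| out[5]=196 → r--
[2,6] |-7|<=|13| out[4]=169 → r--

l=2, r=5, next write slot=3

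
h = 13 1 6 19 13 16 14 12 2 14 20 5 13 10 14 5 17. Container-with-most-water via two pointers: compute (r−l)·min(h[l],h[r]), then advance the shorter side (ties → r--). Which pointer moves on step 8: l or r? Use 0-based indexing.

[0,16] min(13,17)*16=208 best=208 * → l++
[1,16] min(1,17)*15=15 best=208 → l++
[2,16] min(6,17)*14=84 best=208 → l++
[3,16] min(19,17)*13=221 best=221 * → r--
[3,15] min(19,5)*12=60 best=221 → r--
[3,14] min(19,14)*11=154 best=221 → r--
[3,13] min(19,10)*10=100 best=221 → r--
[3,12] min(19,13)*9=117 best=221 → r--

r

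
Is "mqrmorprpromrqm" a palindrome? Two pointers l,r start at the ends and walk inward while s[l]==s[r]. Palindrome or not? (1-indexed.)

l=1 r=15: 'm'=='m', l++,r--
l=2 r=14: 'q'=='q', l++,r--
l=3 r=13: 'r'=='r', l++,r--
l=4 r=12: 'm'=='m', l++,r--
l=5 r=11: 'o'=='o', l++,r--
l=6 r=10: 'r'=='r', l++,r--
l=7 r=9: 'p'=='p', l++,r--

palindrome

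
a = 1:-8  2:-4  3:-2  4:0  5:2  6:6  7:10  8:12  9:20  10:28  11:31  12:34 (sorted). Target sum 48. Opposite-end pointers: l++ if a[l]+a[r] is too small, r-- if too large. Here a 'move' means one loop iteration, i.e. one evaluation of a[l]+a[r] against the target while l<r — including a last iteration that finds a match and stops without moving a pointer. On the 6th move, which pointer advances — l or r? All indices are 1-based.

[1,12] -8+34=26 <48 → l++
[2,12] -4+34=30 <48 → l++
[3,12] -2+34=32 <48 → l++
[4,12] 0+34=34 <48 → l++
[5,12] 2+34=36 <48 → l++
[6,12] 6+34=40 <48 → l++

l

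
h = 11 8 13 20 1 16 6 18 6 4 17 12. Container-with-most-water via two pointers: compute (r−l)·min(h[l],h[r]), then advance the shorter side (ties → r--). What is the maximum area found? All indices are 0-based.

[0,11] min(11,12)*11=121 best=121 * → l++
[1,11] min(8,12)*10=80 best=121 → l++
[2,11] min(13,12)*9=108 best=121 → r--
[2,10] min(13,17)*8=104 best=121 → l++
[3,10] min(20,17)*7=119 best=121 → r--
[3,9] min(20,4)*6=24 best=121 → r--
[3,8] min(20,6)*5=30 best=121 → r--
[3,7] min(20,18)*4=72 best=121 → r--
[3,6] min(20,6)*3=18 best=121 → r--
[3,5] min(20,16)*2=32 best=121 → r--
[3,4] min(20,1)*1=1 best=121 → r--

max area = 121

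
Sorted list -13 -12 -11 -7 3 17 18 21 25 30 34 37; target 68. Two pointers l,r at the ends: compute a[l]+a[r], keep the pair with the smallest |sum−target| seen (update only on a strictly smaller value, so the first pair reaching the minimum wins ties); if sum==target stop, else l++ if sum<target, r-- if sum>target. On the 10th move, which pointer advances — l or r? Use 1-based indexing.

l

l=1 r=12: -13+37=24 d=44 *, l++
l=2 r=12: -12+37=25 d=43 *, l++
l=3 r=12: -11+37=26 d=42 *, l++
l=4 r=12: -7+37=30 d=38 *, l++
l=5 r=12: 3+37=40 d=28 *, l++
l=6 r=12: 17+37=54 d=14 *, l++
l=7 r=12: 18+37=55 d=13 *, l++
l=8 r=12: 21+37=58 d=10 *, l++
l=9 r=12: 25+37=62 d=6 *, l++
l=10 r=12: 30+37=67 d=1 *, l++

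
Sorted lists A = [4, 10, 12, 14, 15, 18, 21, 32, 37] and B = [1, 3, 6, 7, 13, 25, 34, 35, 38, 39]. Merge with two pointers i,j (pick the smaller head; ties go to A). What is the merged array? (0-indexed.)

[i=0,j=0] A[i]=4>B[j]=1 take 1 → j++
[i=0,j=1] A[i]=4>B[j]=3 take 3 → j++
[i=0,j=2] A[i]=4<=B[j]=6 take 4 → i++
[i=1,j=2] A[i]=10>B[j]=6 take 6 → j++
[i=1,j=3] A[i]=10>B[j]=7 take 7 → j++
[i=1,j=4] A[i]=10<=B[j]=13 take 10 → i++
[i=2,j=4] A[i]=12<=B[j]=13 take 12 → i++
[i=3,j=4] A[i]=14>B[j]=13 take 13 → j++
[i=3,j=5] A[i]=14<=B[j]=25 take 14 → i++
[i=4,j=5] A[i]=15<=B[j]=25 take 15 → i++
[i=5,j=5] A[i]=18<=B[j]=25 take 18 → i++
[i=6,j=5] A[i]=21<=B[j]=25 take 21 → i++
[i=7,j=5] A[i]=32>B[j]=25 take 25 → j++
[i=7,j=6] A[i]=32<=B[j]=34 take 32 → i++
[i=8,j=6] A[i]=37>B[j]=34 take 34 → j++
[i=8,j=7] A[i]=37>B[j]=35 take 35 → j++
[i=8,j=8] A[i]=37<=B[j]=38 take 37 → i++
[i=9,j=8] A done, take B[j]=38 → j++
[i=9,j=9] A done, take B[j]=39 → j++

[1, 3, 4, 6, 7, 10, 12, 13, 14, 15, 18, 21, 25, 32, 34, 35, 37, 38, 39]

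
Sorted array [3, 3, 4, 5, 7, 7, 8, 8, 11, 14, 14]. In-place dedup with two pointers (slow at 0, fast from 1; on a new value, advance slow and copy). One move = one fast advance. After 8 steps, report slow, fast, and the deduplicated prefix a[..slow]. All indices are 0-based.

slow=5, fast=9, prefix=[3, 4, 5, 7, 8, 11]

(s=0,f=1) a[fast]=3=a[slow] dup → fast++
(s=0,f=2) a[fast]=4≠a[slow]=3 write a[1]=4 → slow++,fast++
(s=1,f=3) a[fast]=5≠a[slow]=4 write a[2]=5 → slow++,fast++
(s=2,f=4) a[fast]=7≠a[slow]=5 write a[3]=7 → slow++,fast++
(s=3,f=5) a[fast]=7=a[slow] dup → fast++
(s=3,f=6) a[fast]=8≠a[slow]=7 write a[4]=8 → slow++,fast++
(s=4,f=7) a[fast]=8=a[slow] dup → fast++
(s=4,f=8) a[fast]=11≠a[slow]=8 write a[5]=11 → slow++,fast++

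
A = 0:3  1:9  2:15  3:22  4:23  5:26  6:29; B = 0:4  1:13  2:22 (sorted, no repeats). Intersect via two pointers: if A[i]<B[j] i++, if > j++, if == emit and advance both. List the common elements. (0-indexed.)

[i=0,j=0] 3<4 → i++
[i=1,j=0] 9>4 → j++
[i=1,j=1] 9<13 → i++
[i=2,j=1] 15>13 → j++
[i=2,j=2] 15<22 → i++
[i=3,j=2] 22==22 emit → i++,j++

intersection = [22]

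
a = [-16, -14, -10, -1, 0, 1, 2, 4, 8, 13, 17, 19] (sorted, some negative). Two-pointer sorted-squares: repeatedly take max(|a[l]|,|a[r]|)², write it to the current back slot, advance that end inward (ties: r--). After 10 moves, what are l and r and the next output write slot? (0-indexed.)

[0,11] |-16|<=|19| out[11]=361 → r--
[0,10] |-16|<=|17| out[10]=289 → r--
[0,9] |-16|>|13| out[9]=256 → l++
[1,9] |-14|>|13| out[8]=196 → l++
[2,9] |-10|<=|13| out[7]=169 → r--
[2,8] |-10|>|8| out[6]=100 → l++
[3,8] |-1|<=|8| out[5]=64 → r--
[3,7] |-1|<=|4| out[4]=16 → r--
[3,6] |-1|<=|2| out[3]=4 → r--
[3,5] |-1|<=|1| out[2]=1 → r--

l=3, r=4, next write slot=1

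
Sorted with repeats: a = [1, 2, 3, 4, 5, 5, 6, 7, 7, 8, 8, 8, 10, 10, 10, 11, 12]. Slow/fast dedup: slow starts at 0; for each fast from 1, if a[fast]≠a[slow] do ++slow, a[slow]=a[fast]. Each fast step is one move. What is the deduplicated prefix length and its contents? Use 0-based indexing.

length 11; prefix = [1, 2, 3, 4, 5, 6, 7, 8, 10, 11, 12]

(s=0,f=1) a[fast]=2≠a[slow]=1 write a[1]=2 → slow++,fast++
(s=1,f=2) a[fast]=3≠a[slow]=2 write a[2]=3 → slow++,fast++
(s=2,f=3) a[fast]=4≠a[slow]=3 write a[3]=4 → slow++,fast++
(s=3,f=4) a[fast]=5≠a[slow]=4 write a[4]=5 → slow++,fast++
(s=4,f=5) a[fast]=5=a[slow] dup → fast++
(s=4,f=6) a[fast]=6≠a[slow]=5 write a[5]=6 → slow++,fast++
(s=5,f=7) a[fast]=7≠a[slow]=6 write a[6]=7 → slow++,fast++
(s=6,f=8) a[fast]=7=a[slow] dup → fast++
(s=6,f=9) a[fast]=8≠a[slow]=7 write a[7]=8 → slow++,fast++
(s=7,f=10) a[fast]=8=a[slow] dup → fast++
(s=7,f=11) a[fast]=8=a[slow] dup → fast++
(s=7,f=12) a[fast]=10≠a[slow]=8 write a[8]=10 → slow++,fast++
(s=8,f=13) a[fast]=10=a[slow] dup → fast++
(s=8,f=14) a[fast]=10=a[slow] dup → fast++
(s=8,f=15) a[fast]=11≠a[slow]=10 write a[9]=11 → slow++,fast++
(s=9,f=16) a[fast]=12≠a[slow]=11 write a[10]=12 → slow++,fast++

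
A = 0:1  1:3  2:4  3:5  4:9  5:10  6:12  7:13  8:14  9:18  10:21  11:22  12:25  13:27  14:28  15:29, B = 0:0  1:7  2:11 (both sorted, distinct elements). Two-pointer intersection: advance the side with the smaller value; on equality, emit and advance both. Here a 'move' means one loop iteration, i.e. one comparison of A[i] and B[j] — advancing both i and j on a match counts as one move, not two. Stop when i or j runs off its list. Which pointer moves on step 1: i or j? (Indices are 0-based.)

[i=0,j=0] 1>0 → j++

j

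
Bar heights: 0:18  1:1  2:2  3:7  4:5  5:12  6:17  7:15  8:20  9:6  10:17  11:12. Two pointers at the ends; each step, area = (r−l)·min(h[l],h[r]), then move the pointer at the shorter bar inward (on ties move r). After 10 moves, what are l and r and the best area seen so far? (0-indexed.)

l=7, r=8, best area=170

l=0 r=11: min(18,12)*11=132 best=132 *, r--
l=0 r=10: min(18,17)*10=170 best=170 *, r--
l=0 r=9: min(18,6)*9=54 best=170, r--
l=0 r=8: min(18,20)*8=144 best=170, l++
l=1 r=8: min(1,20)*7=7 best=170, l++
l=2 r=8: min(2,20)*6=12 best=170, l++
l=3 r=8: min(7,20)*5=35 best=170, l++
l=4 r=8: min(5,20)*4=20 best=170, l++
l=5 r=8: min(12,20)*3=36 best=170, l++
l=6 r=8: min(17,20)*2=34 best=170, l++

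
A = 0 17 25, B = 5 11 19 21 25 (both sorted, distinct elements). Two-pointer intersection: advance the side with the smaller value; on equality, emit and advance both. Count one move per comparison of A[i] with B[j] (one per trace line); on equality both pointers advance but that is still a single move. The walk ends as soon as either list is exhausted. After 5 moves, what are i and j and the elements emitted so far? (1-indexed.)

[i=1,j=1] 0<5 → i++
[i=2,j=1] 17>5 → j++
[i=2,j=2] 17>11 → j++
[i=2,j=3] 17<19 → i++
[i=3,j=3] 25>19 → j++

i=3, j=4, emitted=[]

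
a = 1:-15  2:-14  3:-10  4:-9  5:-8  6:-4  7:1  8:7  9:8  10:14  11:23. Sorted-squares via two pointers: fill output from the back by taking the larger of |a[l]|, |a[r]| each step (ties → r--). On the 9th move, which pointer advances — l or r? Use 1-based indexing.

l=1 r=11: |-15|<=|23| out[11]=529, r--
l=1 r=10: |-15|>|14| out[10]=225, l++
l=2 r=10: |-14|<=|14| out[9]=196, r--
l=2 r=9: |-14|>|8| out[8]=196, l++
l=3 r=9: |-10|>|8| out[7]=100, l++
l=4 r=9: |-9|>|8| out[6]=81, l++
l=5 r=9: |-8|<=|8| out[5]=64, r--
l=5 r=8: |-8|>|7| out[4]=64, l++
l=6 r=8: |-4|<=|7| out[3]=49, r--

r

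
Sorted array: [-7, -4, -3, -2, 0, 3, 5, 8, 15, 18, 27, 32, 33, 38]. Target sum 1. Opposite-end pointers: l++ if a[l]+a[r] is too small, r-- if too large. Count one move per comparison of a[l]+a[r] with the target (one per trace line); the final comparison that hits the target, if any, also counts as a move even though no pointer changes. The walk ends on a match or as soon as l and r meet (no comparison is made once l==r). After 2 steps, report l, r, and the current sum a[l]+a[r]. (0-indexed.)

l=0, r=11, sum=25

l=0 r=13: -7+38=31 >1, r--
l=0 r=12: -7+33=26 >1, r--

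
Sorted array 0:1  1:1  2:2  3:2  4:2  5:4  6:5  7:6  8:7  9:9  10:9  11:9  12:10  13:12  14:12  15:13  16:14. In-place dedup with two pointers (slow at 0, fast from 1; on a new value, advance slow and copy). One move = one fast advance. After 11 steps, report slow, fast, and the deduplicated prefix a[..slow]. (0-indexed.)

slow=0 fast=1: a[fast]=1=a[slow] dup, fast++
slow=0 fast=2: a[fast]=2≠a[slow]=1 write a[1]=2, slow++,fast++
slow=1 fast=3: a[fast]=2=a[slow] dup, fast++
slow=1 fast=4: a[fast]=2=a[slow] dup, fast++
slow=1 fast=5: a[fast]=4≠a[slow]=2 write a[2]=4, slow++,fast++
slow=2 fast=6: a[fast]=5≠a[slow]=4 write a[3]=5, slow++,fast++
slow=3 fast=7: a[fast]=6≠a[slow]=5 write a[4]=6, slow++,fast++
slow=4 fast=8: a[fast]=7≠a[slow]=6 write a[5]=7, slow++,fast++
slow=5 fast=9: a[fast]=9≠a[slow]=7 write a[6]=9, slow++,fast++
slow=6 fast=10: a[fast]=9=a[slow] dup, fast++
slow=6 fast=11: a[fast]=9=a[slow] dup, fast++

slow=6, fast=12, prefix=[1, 2, 4, 5, 6, 7, 9]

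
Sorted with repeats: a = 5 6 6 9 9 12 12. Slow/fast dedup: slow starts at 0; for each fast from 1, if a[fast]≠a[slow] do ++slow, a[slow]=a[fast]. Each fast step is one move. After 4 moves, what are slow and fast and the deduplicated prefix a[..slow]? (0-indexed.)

slow=2, fast=5, prefix=[5, 6, 9]

(s=0,f=1) a[fast]=6≠a[slow]=5 write a[1]=6 → slow++,fast++
(s=1,f=2) a[fast]=6=a[slow] dup → fast++
(s=1,f=3) a[fast]=9≠a[slow]=6 write a[2]=9 → slow++,fast++
(s=2,f=4) a[fast]=9=a[slow] dup → fast++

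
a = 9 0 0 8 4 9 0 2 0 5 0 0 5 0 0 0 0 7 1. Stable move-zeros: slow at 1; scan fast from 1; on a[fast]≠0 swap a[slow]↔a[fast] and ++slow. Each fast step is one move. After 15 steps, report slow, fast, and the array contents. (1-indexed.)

slow=1 fast=1: a[fast]=9≠0 swap→a[1]=9, slow++,fast++
slow=2 fast=2: a[fast]=0, fast++
slow=2 fast=3: a[fast]=0, fast++
slow=2 fast=4: a[fast]=8≠0 swap→a[2]=8, slow++,fast++
slow=3 fast=5: a[fast]=4≠0 swap→a[3]=4, slow++,fast++
slow=4 fast=6: a[fast]=9≠0 swap→a[4]=9, slow++,fast++
slow=5 fast=7: a[fast]=0, fast++
slow=5 fast=8: a[fast]=2≠0 swap→a[5]=2, slow++,fast++
slow=6 fast=9: a[fast]=0, fast++
slow=6 fast=10: a[fast]=5≠0 swap→a[6]=5, slow++,fast++
slow=7 fast=11: a[fast]=0, fast++
slow=7 fast=12: a[fast]=0, fast++
slow=7 fast=13: a[fast]=5≠0 swap→a[7]=5, slow++,fast++
slow=8 fast=14: a[fast]=0, fast++
slow=8 fast=15: a[fast]=0, fast++

slow=8, fast=16, a=[9, 8, 4, 9, 2, 5, 5, 0, 0, 0, 0, 0, 0, 0, 0, 0, 0, 7, 1]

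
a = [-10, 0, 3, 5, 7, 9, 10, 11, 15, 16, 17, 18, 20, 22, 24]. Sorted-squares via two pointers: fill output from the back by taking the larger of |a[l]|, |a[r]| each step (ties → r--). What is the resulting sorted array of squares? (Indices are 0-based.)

l=0 r=14: |-10|<=|24| out[14]=576, r--
l=0 r=13: |-10|<=|22| out[13]=484, r--
l=0 r=12: |-10|<=|20| out[12]=400, r--
l=0 r=11: |-10|<=|18| out[11]=324, r--
l=0 r=10: |-10|<=|17| out[10]=289, r--
l=0 r=9: |-10|<=|16| out[9]=256, r--
l=0 r=8: |-10|<=|15| out[8]=225, r--
l=0 r=7: |-10|<=|11| out[7]=121, r--
l=0 r=6: |-10|<=|10| out[6]=100, r--
l=0 r=5: |-10|>|9| out[5]=100, l++
l=1 r=5: |0|<=|9| out[4]=81, r--
l=1 r=4: |0|<=|7| out[3]=49, r--
l=1 r=3: |0|<=|5| out[2]=25, r--
l=1 r=2: |0|<=|3| out[1]=9, r--
l=1 r=1: |0|<=|0| out[0]=0, r--

[0, 9, 25, 49, 81, 100, 100, 121, 225, 256, 289, 324, 400, 484, 576]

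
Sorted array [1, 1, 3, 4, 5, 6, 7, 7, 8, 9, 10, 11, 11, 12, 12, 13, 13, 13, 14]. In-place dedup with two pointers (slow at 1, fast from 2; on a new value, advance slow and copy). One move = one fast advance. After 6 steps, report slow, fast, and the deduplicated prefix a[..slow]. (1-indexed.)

slow=6, fast=8, prefix=[1, 3, 4, 5, 6, 7]

slow=1 fast=2: a[fast]=1=a[slow] dup, fast++
slow=1 fast=3: a[fast]=3≠a[slow]=1 write a[2]=3, slow++,fast++
slow=2 fast=4: a[fast]=4≠a[slow]=3 write a[3]=4, slow++,fast++
slow=3 fast=5: a[fast]=5≠a[slow]=4 write a[4]=5, slow++,fast++
slow=4 fast=6: a[fast]=6≠a[slow]=5 write a[5]=6, slow++,fast++
slow=5 fast=7: a[fast]=7≠a[slow]=6 write a[6]=7, slow++,fast++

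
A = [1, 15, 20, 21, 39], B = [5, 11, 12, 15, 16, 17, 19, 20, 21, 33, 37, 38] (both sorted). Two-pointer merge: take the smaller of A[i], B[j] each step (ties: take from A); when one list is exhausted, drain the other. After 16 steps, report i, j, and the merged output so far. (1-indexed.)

[i=1,j=1] A[i]=1<=B[j]=5 take 1 → i++
[i=2,j=1] A[i]=15>B[j]=5 take 5 → j++
[i=2,j=2] A[i]=15>B[j]=11 take 11 → j++
[i=2,j=3] A[i]=15>B[j]=12 take 12 → j++
[i=2,j=4] A[i]=15<=B[j]=15 take 15 → i++
[i=3,j=4] A[i]=20>B[j]=15 take 15 → j++
[i=3,j=5] A[i]=20>B[j]=16 take 16 → j++
[i=3,j=6] A[i]=20>B[j]=17 take 17 → j++
[i=3,j=7] A[i]=20>B[j]=19 take 19 → j++
[i=3,j=8] A[i]=20<=B[j]=20 take 20 → i++
[i=4,j=8] A[i]=21>B[j]=20 take 20 → j++
[i=4,j=9] A[i]=21<=B[j]=21 take 21 → i++
[i=5,j=9] A[i]=39>B[j]=21 take 21 → j++
[i=5,j=10] A[i]=39>B[j]=33 take 33 → j++
[i=5,j=11] A[i]=39>B[j]=37 take 37 → j++
[i=5,j=12] A[i]=39>B[j]=38 take 38 → j++

i=5, j=13, merged so far=[1, 5, 11, 12, 15, 15, 16, 17, 19, 20, 20, 21, 21, 33, 37, 38]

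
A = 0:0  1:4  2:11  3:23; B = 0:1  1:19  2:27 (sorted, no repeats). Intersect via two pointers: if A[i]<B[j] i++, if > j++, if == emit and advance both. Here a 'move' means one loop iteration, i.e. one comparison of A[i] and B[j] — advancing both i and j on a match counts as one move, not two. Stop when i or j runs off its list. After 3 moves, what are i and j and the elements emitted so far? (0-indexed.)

i=2, j=1, emitted=[]

i=0 j=0: 0<1, i++
i=1 j=0: 4>1, j++
i=1 j=1: 4<19, i++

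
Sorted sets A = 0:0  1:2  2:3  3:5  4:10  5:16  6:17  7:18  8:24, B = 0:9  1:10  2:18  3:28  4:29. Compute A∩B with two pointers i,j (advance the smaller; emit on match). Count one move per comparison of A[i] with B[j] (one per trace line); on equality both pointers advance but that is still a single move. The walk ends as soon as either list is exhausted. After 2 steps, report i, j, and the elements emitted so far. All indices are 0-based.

i=2, j=0, emitted=[]

[i=0,j=0] 0<9 → i++
[i=1,j=0] 2<9 → i++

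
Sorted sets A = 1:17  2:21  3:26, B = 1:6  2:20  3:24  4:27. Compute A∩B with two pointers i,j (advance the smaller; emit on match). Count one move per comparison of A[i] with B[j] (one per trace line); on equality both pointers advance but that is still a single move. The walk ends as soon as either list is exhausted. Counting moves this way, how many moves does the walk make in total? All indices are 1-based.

[i=1,j=1] 17>6 → j++
[i=1,j=2] 17<20 → i++
[i=2,j=2] 21>20 → j++
[i=2,j=3] 21<24 → i++
[i=3,j=3] 26>24 → j++
[i=3,j=4] 26<27 → i++

6 moves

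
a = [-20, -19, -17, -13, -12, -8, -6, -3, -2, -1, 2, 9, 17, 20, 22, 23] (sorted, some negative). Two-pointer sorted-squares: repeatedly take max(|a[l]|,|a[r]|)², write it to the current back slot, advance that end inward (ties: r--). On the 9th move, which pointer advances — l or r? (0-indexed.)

l=0 r=15: |-20|<=|23| out[15]=529, r--
l=0 r=14: |-20|<=|22| out[14]=484, r--
l=0 r=13: |-20|<=|20| out[13]=400, r--
l=0 r=12: |-20|>|17| out[12]=400, l++
l=1 r=12: |-19|>|17| out[11]=361, l++
l=2 r=12: |-17|<=|17| out[10]=289, r--
l=2 r=11: |-17|>|9| out[9]=289, l++
l=3 r=11: |-13|>|9| out[8]=169, l++
l=4 r=11: |-12|>|9| out[7]=144, l++

l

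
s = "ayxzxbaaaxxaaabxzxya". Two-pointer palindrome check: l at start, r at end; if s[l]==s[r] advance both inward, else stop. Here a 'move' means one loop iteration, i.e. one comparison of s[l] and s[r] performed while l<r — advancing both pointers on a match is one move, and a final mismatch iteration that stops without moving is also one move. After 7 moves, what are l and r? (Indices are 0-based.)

l=7, r=12

[0,19] 'a'=='a' → l++,r--
[1,18] 'y'=='y' → l++,r--
[2,17] 'x'=='x' → l++,r--
[3,16] 'z'=='z' → l++,r--
[4,15] 'x'=='x' → l++,r--
[5,14] 'b'=='b' → l++,r--
[6,13] 'a'=='a' → l++,r--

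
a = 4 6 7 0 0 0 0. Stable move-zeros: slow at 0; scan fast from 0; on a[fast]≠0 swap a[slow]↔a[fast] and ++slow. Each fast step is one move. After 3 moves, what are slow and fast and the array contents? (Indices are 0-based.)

slow=3, fast=3, a=[4, 6, 7, 0, 0, 0, 0]

slow=0 fast=0: a[fast]=4≠0 swap→a[0]=4, slow++,fast++
slow=1 fast=1: a[fast]=6≠0 swap→a[1]=6, slow++,fast++
slow=2 fast=2: a[fast]=7≠0 swap→a[2]=7, slow++,fast++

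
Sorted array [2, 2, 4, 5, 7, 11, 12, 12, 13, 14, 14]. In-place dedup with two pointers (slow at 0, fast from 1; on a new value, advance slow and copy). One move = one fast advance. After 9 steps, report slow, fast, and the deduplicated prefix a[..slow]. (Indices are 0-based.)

slow=7, fast=10, prefix=[2, 4, 5, 7, 11, 12, 13, 14]

(s=0,f=1) a[fast]=2=a[slow] dup → fast++
(s=0,f=2) a[fast]=4≠a[slow]=2 write a[1]=4 → slow++,fast++
(s=1,f=3) a[fast]=5≠a[slow]=4 write a[2]=5 → slow++,fast++
(s=2,f=4) a[fast]=7≠a[slow]=5 write a[3]=7 → slow++,fast++
(s=3,f=5) a[fast]=11≠a[slow]=7 write a[4]=11 → slow++,fast++
(s=4,f=6) a[fast]=12≠a[slow]=11 write a[5]=12 → slow++,fast++
(s=5,f=7) a[fast]=12=a[slow] dup → fast++
(s=5,f=8) a[fast]=13≠a[slow]=12 write a[6]=13 → slow++,fast++
(s=6,f=9) a[fast]=14≠a[slow]=13 write a[7]=14 → slow++,fast++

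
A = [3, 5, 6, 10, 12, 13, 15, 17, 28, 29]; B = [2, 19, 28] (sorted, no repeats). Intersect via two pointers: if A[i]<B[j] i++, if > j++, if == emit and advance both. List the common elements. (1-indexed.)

intersection = [28]

[i=1,j=1] 3>2 → j++
[i=1,j=2] 3<19 → i++
[i=2,j=2] 5<19 → i++
[i=3,j=2] 6<19 → i++
[i=4,j=2] 10<19 → i++
[i=5,j=2] 12<19 → i++
[i=6,j=2] 13<19 → i++
[i=7,j=2] 15<19 → i++
[i=8,j=2] 17<19 → i++
[i=9,j=2] 28>19 → j++
[i=9,j=3] 28==28 emit → i++,j++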